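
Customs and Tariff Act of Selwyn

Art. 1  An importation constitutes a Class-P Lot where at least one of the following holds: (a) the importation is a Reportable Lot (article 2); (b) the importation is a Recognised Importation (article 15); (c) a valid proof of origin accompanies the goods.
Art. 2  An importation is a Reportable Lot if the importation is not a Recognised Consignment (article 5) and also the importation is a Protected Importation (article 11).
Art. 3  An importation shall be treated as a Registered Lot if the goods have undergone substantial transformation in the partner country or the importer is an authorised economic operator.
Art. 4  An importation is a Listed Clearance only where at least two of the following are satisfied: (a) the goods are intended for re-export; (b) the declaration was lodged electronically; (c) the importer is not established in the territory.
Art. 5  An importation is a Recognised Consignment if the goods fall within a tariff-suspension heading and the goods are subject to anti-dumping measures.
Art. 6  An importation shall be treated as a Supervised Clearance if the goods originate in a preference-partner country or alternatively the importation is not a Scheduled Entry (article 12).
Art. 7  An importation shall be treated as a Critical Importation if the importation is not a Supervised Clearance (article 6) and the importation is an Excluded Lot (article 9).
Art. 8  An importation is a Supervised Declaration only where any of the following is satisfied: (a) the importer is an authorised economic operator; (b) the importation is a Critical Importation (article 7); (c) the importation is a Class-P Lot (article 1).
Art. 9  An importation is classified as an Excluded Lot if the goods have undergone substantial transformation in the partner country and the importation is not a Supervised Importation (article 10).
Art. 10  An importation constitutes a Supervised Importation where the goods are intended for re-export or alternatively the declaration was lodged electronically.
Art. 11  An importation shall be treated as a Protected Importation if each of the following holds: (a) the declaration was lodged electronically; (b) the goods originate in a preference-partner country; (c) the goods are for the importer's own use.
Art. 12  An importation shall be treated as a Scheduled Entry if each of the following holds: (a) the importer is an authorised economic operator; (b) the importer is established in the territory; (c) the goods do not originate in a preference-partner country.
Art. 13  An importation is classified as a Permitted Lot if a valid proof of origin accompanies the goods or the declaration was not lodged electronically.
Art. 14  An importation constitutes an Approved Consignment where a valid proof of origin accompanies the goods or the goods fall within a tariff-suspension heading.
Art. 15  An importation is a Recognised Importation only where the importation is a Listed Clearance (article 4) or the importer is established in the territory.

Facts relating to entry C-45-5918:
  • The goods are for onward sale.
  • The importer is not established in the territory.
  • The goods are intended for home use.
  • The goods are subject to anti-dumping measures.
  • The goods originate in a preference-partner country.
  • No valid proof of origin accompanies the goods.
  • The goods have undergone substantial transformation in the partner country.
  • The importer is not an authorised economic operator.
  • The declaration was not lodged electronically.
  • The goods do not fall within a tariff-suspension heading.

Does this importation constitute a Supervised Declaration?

No

Under article 12: the importer is an authorised economic operator? no; and the importer is established in the territory? no; and the goods do not originate in a preference-partner country? no. So the importation is not a Scheduled Entry.
Under article 6: the goods originate in a preference-partner country? yes; or not a Scheduled Entry (article 12)? yes. So the importation is a Supervised Clearance.
Under article 10: the goods are intended for re-export? no; or the declaration was lodged electronically? no. So the importation is not a Supervised Importation.
Under article 9: the goods have undergone substantial transformation in the partner country? yes; and not a Supervised Importation (article 10)? yes. So the importation is an Excluded Lot.
Under article 7: not a Supervised Clearance (article 6)? no; and Excluded Lot (article 9)? yes. So the importation is not a Critical Importation.
Under article 5: the goods fall within a tariff-suspension heading? no; and the goods are subject to anti-dumping measures? yes. So the importation is not a Recognised Consignment.
Under article 11: the declaration was lodged electronically? no; and the goods originate in a preference-partner country? yes; and the goods are for the importer's own use? no. So the importation is not a Protected Importation.
Under article 2: not a Recognised Consignment (article 5)? yes; and Protected Importation (article 11)? no. So the importation is not a Reportable Lot.
Under article 4: the goods are intended for re-export? no; the declaration was lodged electronically? no; the importer is not established in the territory? yes — 1 of 3 hold (need ≥2) → not satisfied.
Under article 15: Listed Clearance (article 4)? no; or the importer is established in the territory? no. So the importation is not a Recognised Importation.
Under article 1: Reportable Lot (article 2)? no; or Recognised Importation (article 15)? no; or a valid proof of origin accompanies the goods? no. So the importation is not a Class-P Lot.
Under article 8: the importer is an authorised economic operator? no; or Critical Importation (article 7)? no; or Class-P Lot (article 1)? no. So the importation is not a Supervised Declaration.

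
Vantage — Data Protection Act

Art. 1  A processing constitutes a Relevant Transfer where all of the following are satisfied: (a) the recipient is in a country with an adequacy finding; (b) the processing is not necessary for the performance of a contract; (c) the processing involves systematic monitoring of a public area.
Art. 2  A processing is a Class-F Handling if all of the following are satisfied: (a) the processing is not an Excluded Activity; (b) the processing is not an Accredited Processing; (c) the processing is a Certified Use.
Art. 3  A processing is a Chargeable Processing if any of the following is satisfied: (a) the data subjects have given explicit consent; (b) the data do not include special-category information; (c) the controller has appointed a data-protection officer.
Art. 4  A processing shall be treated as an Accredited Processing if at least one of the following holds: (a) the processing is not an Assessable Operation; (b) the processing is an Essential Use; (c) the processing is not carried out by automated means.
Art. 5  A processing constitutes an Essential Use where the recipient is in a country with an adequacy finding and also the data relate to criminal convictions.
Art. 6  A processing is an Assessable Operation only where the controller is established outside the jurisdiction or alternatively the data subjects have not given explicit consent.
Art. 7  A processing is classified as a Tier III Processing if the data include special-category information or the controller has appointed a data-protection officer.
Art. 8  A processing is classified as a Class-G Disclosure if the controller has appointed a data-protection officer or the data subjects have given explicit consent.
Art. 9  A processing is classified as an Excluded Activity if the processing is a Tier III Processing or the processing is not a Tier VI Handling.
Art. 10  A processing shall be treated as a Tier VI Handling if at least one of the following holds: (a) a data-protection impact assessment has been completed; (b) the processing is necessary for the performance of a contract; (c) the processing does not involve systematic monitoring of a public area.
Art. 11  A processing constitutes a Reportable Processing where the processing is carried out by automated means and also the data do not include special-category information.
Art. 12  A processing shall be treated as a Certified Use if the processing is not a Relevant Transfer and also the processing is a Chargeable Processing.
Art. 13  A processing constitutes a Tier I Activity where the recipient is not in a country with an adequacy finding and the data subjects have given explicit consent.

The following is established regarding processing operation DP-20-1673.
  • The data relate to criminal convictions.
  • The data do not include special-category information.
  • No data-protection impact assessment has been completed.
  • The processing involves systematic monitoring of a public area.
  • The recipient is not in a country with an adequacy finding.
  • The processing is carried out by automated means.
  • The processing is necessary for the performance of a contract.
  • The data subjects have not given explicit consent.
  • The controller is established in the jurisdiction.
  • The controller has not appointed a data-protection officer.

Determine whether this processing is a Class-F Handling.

article 7 — Tier III Processing: [the data include special-category information? no] OR [the controller has appointed a data-protection officer? no] → not satisfied.
article 10 — Tier VI Handling: [a data-protection impact assessment has been completed? no] OR [the processing is necessary for the performance of a contract? yes] OR [the processing does not involve systematic monitoring of a public area? no] → satisfied.
article 9 — Excluded Activity: [Tier III Processing (article 7)? no] OR [not a Tier VI Handling (article 10)? no] → not satisfied.
article 6 — Assessable Operation: [the controller is established outside the jurisdiction? no] OR [the data subjects have not given explicit consent? yes] → satisfied.
article 5 — Essential Use: [the recipient is in a country with an adequacy finding? no] AND [the data relate to criminal convictions? yes] → not satisfied.
article 4 — Accredited Processing: [not an Assessable Operation (article 6)? no] OR [Essential Use (article 5)? no] OR [the processing is not carried out by automated means? no] → not satisfied.
article 1 — Relevant Transfer: [the recipient is in a country with an adequacy finding? no] AND [the processing is not necessary for the performance of a contract? no] AND [the processing involves systematic monitoring of a public area? yes] → not satisfied.
article 3 — Chargeable Processing: [the data subjects have given explicit consent? no] OR [the data do not include special-category information? yes] OR [the controller has appointed a data-protection officer? no] → satisfied.
article 12 — Certified Use: [not a Relevant Transfer (article 1)? yes] AND [Chargeable Processing (article 3)? yes] → satisfied.
article 2 — Class-F Handling: [not an Excluded Activity (article 9)? yes] AND [not an Accredited Processing (article 4)? yes] AND [Certified Use (article 12)? yes] → satisfied.

Yes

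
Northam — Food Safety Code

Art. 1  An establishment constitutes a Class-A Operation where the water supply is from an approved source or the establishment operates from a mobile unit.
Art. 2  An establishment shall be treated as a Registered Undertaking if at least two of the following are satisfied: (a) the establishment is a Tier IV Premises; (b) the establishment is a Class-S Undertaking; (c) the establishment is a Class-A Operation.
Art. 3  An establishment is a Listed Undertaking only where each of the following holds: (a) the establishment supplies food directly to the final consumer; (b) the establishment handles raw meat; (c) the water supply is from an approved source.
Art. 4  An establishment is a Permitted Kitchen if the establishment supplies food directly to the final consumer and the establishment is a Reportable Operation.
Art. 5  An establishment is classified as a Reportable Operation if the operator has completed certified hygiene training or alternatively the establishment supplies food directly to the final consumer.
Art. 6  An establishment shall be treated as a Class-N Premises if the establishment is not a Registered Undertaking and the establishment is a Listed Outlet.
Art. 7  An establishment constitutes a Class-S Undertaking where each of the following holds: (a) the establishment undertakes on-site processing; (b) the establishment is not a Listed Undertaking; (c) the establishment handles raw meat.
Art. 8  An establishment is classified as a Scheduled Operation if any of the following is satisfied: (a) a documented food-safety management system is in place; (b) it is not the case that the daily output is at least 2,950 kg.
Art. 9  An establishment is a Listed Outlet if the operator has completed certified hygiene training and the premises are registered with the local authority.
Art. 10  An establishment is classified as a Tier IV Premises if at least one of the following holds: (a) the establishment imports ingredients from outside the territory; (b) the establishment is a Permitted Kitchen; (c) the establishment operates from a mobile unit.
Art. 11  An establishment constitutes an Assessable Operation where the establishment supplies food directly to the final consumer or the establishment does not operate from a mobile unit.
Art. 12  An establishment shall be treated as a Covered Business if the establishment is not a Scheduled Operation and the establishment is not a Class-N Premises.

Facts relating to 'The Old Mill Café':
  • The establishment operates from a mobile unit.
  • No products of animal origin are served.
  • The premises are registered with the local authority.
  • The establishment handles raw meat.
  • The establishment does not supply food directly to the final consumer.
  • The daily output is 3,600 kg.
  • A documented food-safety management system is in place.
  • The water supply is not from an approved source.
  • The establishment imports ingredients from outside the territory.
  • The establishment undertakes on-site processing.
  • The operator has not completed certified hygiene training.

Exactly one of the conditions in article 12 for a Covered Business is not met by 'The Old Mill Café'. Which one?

Scheduled Operation

Under article 8: a documented food-safety management system is in place? yes; or daily output: 3,600 kg ≥ 2,950 kg? yes, so negated condition no. So the establishment is a Scheduled Operation.
Under article 5: the operator has completed certified hygiene training? no; or the establishment supplies food directly to the final consumer? no. So the establishment is not a Reportable Operation.
Under article 4: the establishment supplies food directly to the final consumer? no; and Reportable Operation (article 5)? no. So the establishment is not a Permitted Kitchen.
Under article 10: the establishment imports ingredients from outside the territory? yes; or Permitted Kitchen (article 4)? no; or the establishment operates from a mobile unit? yes. So the establishment is a Tier IV Premises.
Under article 3: the establishment supplies food directly to the final consumer? no; and the establishment handles raw meat? yes; and the water supply is from an approved source? no. So the establishment is not a Listed Undertaking.
Under article 7: the establishment undertakes on-site processing? yes; and not a Listed Undertaking (article 3)? yes; and the establishment handles raw meat? yes. So the establishment is a Class-S Undertaking.
Under article 1: the water supply is from an approved source? no; or the establishment operates from a mobile unit? yes. So the establishment is a Class-A Operation.
Under article 2: Tier IV Premises (article 10)? yes; Class-S Undertaking (article 7)? yes; Class-A Operation (article 1)? yes — 3 of 3 hold (need ≥2) → satisfied.
Under article 9: the operator has completed certified hygiene training? no; and the premises are registered with the local authority? yes. So the establishment is not a Listed Outlet.
Under article 6: not a Registered Undertaking (article 2)? no; and Listed Outlet (article 9)? no. So the establishment is not a Class-N Premises.
Under article 12: not a Scheduled Operation (article 8)? no; and not a Class-N Premises (article 6)? yes. So the establishment is not a Covered Business.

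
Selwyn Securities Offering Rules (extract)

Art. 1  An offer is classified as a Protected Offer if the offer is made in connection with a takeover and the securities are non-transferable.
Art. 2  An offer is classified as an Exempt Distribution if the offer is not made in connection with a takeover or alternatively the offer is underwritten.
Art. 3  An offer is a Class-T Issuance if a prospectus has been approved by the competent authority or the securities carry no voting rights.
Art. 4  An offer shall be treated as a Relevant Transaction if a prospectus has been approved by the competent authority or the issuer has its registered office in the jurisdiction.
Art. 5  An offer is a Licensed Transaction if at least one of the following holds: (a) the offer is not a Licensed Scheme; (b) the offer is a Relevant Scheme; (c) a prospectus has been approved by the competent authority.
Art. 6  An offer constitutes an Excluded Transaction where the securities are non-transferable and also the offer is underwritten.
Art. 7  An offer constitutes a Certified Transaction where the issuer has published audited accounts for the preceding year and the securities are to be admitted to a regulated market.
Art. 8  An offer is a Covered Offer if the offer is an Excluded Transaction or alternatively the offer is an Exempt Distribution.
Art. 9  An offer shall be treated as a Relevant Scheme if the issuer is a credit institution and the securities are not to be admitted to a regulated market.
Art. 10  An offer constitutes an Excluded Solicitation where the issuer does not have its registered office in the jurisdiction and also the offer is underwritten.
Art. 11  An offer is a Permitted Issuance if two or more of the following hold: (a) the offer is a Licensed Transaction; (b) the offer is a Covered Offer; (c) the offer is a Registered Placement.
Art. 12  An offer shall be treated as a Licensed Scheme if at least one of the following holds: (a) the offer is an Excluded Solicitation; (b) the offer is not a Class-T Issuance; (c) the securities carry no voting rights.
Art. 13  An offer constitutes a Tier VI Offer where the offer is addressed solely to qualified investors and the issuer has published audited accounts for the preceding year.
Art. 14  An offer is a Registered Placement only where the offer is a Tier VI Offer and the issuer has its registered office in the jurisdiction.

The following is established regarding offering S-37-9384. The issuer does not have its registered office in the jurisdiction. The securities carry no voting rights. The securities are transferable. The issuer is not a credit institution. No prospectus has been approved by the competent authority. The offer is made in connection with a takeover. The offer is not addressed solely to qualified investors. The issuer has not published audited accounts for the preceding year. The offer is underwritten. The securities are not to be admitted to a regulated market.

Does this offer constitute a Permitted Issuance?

article 10 — Excluded Solicitation: [the issuer does not have its registered office in the jurisdiction? yes] AND [the offer is underwritten? yes] → satisfied.
article 3 — Class-T Issuance: [a prospectus has been approved by the competent authority? no] OR [the securities carry no voting rights? yes] → satisfied.
article 12 — Licensed Scheme: [Excluded Solicitation (article 10)? yes] OR [not a Class-T Issuance (article 3)? no] OR [the securities carry no voting rights? yes] → satisfied.
article 9 — Relevant Scheme: [the issuer is a credit institution? no] AND [the securities are not to be admitted to a regulated market? yes] → not satisfied.
article 5 — Licensed Transaction: [not a Licensed Scheme (article 12)? no] OR [Relevant Scheme (article 9)? no] OR [a prospectus has been approved by the competent authority? no] → not satisfied.
article 6 — Excluded Transaction: [the securities are non-transferable? no] AND [the offer is underwritten? yes] → not satisfied.
article 2 — Exempt Distribution: [the offer is not made in connection with a takeover? no] OR [the offer is underwritten? yes] → satisfied.
article 8 — Covered Offer: [Excluded Transaction (article 6)? no] OR [Exempt Distribution (article 2)? yes] → satisfied.
article 13 — Tier VI Offer: [the offer is addressed solely to qualified investors? no] AND [the issuer has published audited accounts for the preceding year? no] → not satisfied.
article 14 — Registered Placement: [Tier VI Offer (article 13)? no] AND [the issuer has its registered office in the jurisdiction? no] → not satisfied.
article 11 — Permitted Issuance: Licensed Transaction (article 5)? no; Covered Offer (article 8)? yes; Registered Placement (article 14)? no — 1 of 3 hold (need ≥2) → not satisfied.

No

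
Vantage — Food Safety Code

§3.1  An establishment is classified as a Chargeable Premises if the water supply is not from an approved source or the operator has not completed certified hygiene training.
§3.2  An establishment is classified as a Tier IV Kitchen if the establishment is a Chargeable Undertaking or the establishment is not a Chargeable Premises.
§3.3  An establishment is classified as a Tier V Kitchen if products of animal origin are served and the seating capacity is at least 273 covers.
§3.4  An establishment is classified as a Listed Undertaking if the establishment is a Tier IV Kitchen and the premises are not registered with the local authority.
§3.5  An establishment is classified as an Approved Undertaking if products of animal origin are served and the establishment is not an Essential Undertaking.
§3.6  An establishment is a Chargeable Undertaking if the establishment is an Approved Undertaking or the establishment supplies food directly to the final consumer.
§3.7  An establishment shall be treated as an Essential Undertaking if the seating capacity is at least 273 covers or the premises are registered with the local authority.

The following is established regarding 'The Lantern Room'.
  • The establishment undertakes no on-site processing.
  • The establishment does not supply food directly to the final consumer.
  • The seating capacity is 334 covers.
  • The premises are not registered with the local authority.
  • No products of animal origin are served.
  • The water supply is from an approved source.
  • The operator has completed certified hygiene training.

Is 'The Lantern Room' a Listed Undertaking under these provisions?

Yes

Under §3.7: seating capacity: 334 covers ≥ 273 covers? yes; or the premises are registered with the local authority? no. So the establishment is an Essential Undertaking.
Under §3.5: products of animal origin are served? no; and not an Essential Undertaking (§3.7)? no. So the establishment is not an Approved Undertaking.
Under §3.6: Approved Undertaking (§3.5)? no; or the establishment supplies food directly to the final consumer? no. So the establishment is not a Chargeable Undertaking.
Under §3.1: the water supply is not from an approved source? no; or the operator has not completed certified hygiene training? no. So the establishment is not a Chargeable Premises.
Under §3.2: Chargeable Undertaking (§3.6)? no; or not a Chargeable Premises (§3.1)? yes. So the establishment is a Tier IV Kitchen.
Under §3.4: Tier IV Kitchen (§3.2)? yes; and the premises are not registered with the local authority? yes. So the establishment is a Listed Undertaking.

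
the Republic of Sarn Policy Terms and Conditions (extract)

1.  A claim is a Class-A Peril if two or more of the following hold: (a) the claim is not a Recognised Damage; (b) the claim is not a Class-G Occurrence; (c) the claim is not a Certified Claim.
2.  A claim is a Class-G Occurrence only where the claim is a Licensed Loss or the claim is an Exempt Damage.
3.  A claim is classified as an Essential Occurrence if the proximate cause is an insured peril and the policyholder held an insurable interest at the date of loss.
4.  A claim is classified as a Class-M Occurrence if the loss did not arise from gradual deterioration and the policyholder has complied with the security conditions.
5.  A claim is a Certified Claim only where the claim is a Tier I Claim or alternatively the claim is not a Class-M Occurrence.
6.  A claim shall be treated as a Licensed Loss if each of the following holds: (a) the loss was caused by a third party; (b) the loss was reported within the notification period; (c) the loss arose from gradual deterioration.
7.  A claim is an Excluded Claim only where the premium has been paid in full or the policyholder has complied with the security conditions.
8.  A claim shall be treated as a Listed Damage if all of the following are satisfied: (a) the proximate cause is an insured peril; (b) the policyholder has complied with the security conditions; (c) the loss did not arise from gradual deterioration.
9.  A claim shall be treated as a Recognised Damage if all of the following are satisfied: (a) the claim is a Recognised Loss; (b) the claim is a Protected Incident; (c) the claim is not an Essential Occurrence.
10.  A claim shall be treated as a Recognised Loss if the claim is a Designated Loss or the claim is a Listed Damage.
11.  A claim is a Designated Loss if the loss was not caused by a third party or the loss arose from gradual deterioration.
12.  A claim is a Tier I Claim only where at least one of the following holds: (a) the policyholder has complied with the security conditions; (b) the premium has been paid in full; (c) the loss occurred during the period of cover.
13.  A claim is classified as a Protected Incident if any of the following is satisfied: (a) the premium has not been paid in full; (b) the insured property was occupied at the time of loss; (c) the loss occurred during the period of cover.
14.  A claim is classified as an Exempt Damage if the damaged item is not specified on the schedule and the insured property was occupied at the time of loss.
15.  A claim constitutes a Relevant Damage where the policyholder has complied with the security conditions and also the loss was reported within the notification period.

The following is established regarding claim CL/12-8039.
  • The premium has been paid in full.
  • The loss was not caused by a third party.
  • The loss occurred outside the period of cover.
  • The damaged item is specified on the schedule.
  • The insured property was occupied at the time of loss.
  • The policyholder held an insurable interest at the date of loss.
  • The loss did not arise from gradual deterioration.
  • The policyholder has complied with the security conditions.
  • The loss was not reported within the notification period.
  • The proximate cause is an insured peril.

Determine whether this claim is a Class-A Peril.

paragraph 11 — Designated Loss: [the loss was not caused by a third party? yes] OR [the loss arose from gradual deterioration? no] → satisfied.
paragraph 8 — Listed Damage: [the proximate cause is an insured peril? yes] AND [the policyholder has complied with the security conditions? yes] AND [the loss did not arise from gradual deterioration? yes] → satisfied.
paragraph 10 — Recognised Loss: [Designated Loss (paragraph 11)? yes] OR [Listed Damage (paragraph 8)? yes] → satisfied.
paragraph 13 — Protected Incident: [the premium has not been paid in full? no] OR [the insured property was occupied at the time of loss? yes] OR [the loss occurred during the period of cover? no] → satisfied.
paragraph 3 — Essential Occurrence: [the proximate cause is an insured peril? yes] AND [the policyholder held an insurable interest at the date of loss? yes] → satisfied.
paragraph 9 — Recognised Damage: [Recognised Loss (paragraph 10)? yes] AND [Protected Incident (paragraph 13)? yes] AND [not an Essential Occurrence (paragraph 3)? no] → not satisfied.
paragraph 6 — Licensed Loss: [the loss was caused by a third party? no] AND [the loss was reported within the notification period? no] AND [the loss arose from gradual deterioration? no] → not satisfied.
paragraph 14 — Exempt Damage: [the damaged item is not specified on the schedule? no] AND [the insured property was occupied at the time of loss? yes] → not satisfied.
paragraph 2 — Class-G Occurrence: [Licensed Loss (paragraph 6)? no] OR [Exempt Damage (paragraph 14)? no] → not satisfied.
paragraph 12 — Tier I Claim: [the policyholder has complied with the security conditions? yes] OR [the premium has been paid in full? yes] OR [the loss occurred during the period of cover? no] → satisfied.
paragraph 4 — Class-M Occurrence: [the loss did not arise from gradual deterioration? yes] AND [the policyholder has complied with the security conditions? yes] → satisfied.
paragraph 5 — Certified Claim: [Tier I Claim (paragraph 12)? yes] OR [not a Class-M Occurrence (paragraph 4)? no] → satisfied.
paragraph 1 — Class-A Peril: not a Recognised Damage (paragraph 9)? yes; not a Class-G Occurrence (paragraph 2)? yes; not a Certified Claim (paragraph 5)? no — 2 of 3 hold (need ≥2) → satisfied.

Yes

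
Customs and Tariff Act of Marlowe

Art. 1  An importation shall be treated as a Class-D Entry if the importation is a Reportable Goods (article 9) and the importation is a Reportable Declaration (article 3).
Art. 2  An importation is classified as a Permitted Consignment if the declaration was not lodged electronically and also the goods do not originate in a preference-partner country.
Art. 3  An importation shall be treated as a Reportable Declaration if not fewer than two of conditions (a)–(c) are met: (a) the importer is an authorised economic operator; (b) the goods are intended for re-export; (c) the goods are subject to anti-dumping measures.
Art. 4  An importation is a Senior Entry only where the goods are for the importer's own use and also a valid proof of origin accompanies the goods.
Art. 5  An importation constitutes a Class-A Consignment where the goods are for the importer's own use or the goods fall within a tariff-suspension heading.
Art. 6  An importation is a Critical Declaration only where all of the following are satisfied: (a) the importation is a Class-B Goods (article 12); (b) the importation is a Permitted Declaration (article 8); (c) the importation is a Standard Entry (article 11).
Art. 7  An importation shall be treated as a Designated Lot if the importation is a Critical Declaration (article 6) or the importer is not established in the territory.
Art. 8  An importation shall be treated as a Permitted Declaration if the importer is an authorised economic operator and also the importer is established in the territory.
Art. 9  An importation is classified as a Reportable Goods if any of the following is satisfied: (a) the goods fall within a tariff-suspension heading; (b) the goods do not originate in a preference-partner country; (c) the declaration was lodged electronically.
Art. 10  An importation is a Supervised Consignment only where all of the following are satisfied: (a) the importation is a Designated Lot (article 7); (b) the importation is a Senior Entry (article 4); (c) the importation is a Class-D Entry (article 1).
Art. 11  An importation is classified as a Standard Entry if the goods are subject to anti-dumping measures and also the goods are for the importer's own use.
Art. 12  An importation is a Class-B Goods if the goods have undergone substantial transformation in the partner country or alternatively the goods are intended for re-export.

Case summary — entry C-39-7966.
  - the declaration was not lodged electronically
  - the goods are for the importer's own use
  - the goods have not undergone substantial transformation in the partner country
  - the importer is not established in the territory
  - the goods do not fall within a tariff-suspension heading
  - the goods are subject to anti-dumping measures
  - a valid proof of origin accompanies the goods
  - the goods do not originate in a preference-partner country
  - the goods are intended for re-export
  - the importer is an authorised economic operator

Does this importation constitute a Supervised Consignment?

Yes

article 12 — Class-B Goods: [the goods have undergone substantial transformation in the partner country? no] OR [the goods are intended for re-export? yes] → satisfied.
article 8 — Permitted Declaration: [the importer is an authorised economic operator? yes] AND [the importer is established in the territory? no] → not satisfied.
article 11 — Standard Entry: [the goods are subject to anti-dumping measures? yes] AND [the goods are for the importer's own use? yes] → satisfied.
article 6 — Critical Declaration: [Class-B Goods (article 12)? yes] AND [Permitted Declaration (article 8)? no] AND [Standard Entry (article 11)? yes] → not satisfied.
article 7 — Designated Lot: [Critical Declaration (article 6)? no] OR [the importer is not established in the territory? yes] → satisfied.
article 4 — Senior Entry: [the goods are for the importer's own use? yes] AND [a valid proof of origin accompanies the goods? yes] → satisfied.
article 9 — Reportable Goods: [the goods fall within a tariff-suspension heading? no] OR [the goods do not originate in a preference-partner country? yes] OR [the declaration was lodged electronically? no] → satisfied.
article 3 — Reportable Declaration: the importer is an authorised economic operator? yes; the goods are intended for re-export? yes; the goods are subject to anti-dumping measures? yes — 3 of 3 hold (need ≥2) → satisfied.
article 1 — Class-D Entry: [Reportable Goods (article 9)? yes] AND [Reportable Declaration (article 3)? yes] → satisfied.
article 10 — Supervised Consignment: [Designated Lot (article 7)? yes] AND [Senior Entry (article 4)? yes] AND [Class-D Entry (article 1)? yes] → satisfied.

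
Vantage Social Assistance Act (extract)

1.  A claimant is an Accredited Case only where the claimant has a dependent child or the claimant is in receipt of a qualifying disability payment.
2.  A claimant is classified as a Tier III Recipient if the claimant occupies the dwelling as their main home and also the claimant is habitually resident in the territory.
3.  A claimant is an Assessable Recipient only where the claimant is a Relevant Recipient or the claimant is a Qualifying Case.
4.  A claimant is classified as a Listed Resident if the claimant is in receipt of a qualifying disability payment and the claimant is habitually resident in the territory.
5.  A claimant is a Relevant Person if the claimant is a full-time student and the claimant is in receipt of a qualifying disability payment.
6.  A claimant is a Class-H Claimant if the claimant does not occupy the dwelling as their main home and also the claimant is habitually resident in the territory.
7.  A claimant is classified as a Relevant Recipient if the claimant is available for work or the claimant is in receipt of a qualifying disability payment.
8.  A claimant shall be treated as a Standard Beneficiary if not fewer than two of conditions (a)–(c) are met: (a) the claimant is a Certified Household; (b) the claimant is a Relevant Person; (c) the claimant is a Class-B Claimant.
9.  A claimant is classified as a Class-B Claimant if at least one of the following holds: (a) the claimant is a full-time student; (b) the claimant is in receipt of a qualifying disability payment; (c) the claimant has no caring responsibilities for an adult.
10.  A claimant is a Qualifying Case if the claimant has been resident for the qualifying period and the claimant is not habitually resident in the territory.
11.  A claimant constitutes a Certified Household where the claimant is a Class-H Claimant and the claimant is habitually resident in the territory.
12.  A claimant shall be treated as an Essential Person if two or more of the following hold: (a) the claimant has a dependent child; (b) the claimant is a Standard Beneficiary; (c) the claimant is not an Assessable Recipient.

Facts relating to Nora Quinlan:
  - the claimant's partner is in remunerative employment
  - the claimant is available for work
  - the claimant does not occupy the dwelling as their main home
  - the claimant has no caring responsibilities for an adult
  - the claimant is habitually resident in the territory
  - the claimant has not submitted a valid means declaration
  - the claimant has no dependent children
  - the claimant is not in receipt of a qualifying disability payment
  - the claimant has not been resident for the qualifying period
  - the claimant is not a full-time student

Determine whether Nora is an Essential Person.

paragraph 6 — Class-H Claimant: [the claimant does not occupy the dwelling as their main home? yes] AND [the claimant is habitually resident in the territory? yes] → satisfied.
paragraph 11 — Certified Household: [Class-H Claimant (paragraph 6)? yes] AND [the claimant is habitually resident in the territory? yes] → satisfied.
paragraph 5 — Relevant Person: [the claimant is a full-time student? no] AND [the claimant is in receipt of a qualifying disability payment? no] → not satisfied.
paragraph 9 — Class-B Claimant: [the claimant is a full-time student? no] OR [the claimant is in receipt of a qualifying disability payment? no] OR [the claimant has no caring responsibilities for an adult? yes] → satisfied.
paragraph 8 — Standard Beneficiary: Certified Household (paragraph 11)? yes; Relevant Person (paragraph 5)? no; Class-B Claimant (paragraph 9)? yes — 2 of 3 hold (need ≥2) → satisfied.
paragraph 7 — Relevant Recipient: [the claimant is available for work? yes] OR [the claimant is in receipt of a qualifying disability payment? no] → satisfied.
paragraph 10 — Qualifying Case: [the claimant has been resident for the qualifying period? no] AND [the claimant is not habitually resident in the territory? no] → not satisfied.
paragraph 3 — Assessable Recipient: [Relevant Recipient (paragraph 7)? yes] OR [Qualifying Case (paragraph 10)? no] → satisfied.
paragraph 12 — Essential Person: the claimant has a dependent child? no; Standard Beneficiary (paragraph 8)? yes; not an Assessable Recipient (paragraph 3)? no — 1 of 3 hold (need ≥2) → not satisfied.

No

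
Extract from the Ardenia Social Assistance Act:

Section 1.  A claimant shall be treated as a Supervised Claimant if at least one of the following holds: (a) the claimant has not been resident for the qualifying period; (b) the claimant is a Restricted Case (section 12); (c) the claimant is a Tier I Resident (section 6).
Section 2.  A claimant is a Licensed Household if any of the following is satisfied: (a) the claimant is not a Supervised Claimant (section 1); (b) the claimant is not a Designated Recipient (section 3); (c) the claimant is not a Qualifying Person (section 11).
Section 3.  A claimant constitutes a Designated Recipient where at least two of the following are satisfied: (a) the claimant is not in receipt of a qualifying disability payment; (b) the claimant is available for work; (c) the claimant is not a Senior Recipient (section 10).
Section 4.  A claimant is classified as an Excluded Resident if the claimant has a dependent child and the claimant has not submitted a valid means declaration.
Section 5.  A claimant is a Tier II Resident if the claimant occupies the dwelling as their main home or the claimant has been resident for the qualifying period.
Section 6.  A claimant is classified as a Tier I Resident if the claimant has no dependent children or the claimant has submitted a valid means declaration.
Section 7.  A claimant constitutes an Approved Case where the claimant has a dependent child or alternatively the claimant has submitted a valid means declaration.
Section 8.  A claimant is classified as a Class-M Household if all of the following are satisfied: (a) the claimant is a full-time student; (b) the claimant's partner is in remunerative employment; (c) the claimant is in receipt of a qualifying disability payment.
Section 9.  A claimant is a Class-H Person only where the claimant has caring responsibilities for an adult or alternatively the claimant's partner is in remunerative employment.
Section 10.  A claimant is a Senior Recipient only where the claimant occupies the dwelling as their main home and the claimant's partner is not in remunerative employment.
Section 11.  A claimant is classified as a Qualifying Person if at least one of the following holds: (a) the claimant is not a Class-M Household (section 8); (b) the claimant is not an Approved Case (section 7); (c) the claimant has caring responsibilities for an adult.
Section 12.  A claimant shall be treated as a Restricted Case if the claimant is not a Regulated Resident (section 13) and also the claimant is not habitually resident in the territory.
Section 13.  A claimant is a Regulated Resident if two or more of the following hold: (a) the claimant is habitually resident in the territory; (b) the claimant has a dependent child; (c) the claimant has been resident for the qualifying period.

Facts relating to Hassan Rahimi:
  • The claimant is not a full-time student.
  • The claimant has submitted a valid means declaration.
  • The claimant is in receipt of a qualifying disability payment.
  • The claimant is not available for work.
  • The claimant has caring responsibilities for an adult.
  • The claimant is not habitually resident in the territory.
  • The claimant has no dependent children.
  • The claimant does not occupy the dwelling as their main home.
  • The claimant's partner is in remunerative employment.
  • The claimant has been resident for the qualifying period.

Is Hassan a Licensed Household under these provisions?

Under section 13: the claimant is habitually resident in the territory? no; the claimant has a dependent child? no; the claimant has been resident for the qualifying period? yes — 1 of 3 hold (need ≥2) → not satisfied.
Under section 12: not a Regulated Resident (section 13)? yes; and the claimant is not habitually resident in the territory? yes. So the claimant is a Restricted Case.
Under section 6: the claimant has no dependent children? yes; or the claimant has submitted a valid means declaration? yes. So the claimant is a Tier I Resident.
Under section 1: the claimant has not been resident for the qualifying period? no; or Restricted Case (section 12)? yes; or Tier I Resident (section 6)? yes. So the claimant is a Supervised Claimant.
Under section 10: the claimant occupies the dwelling as their main home? no; and the claimant's partner is not in remunerative employment? no. So the claimant is not a Senior Recipient.
Under section 3: the claimant is not in receipt of a qualifying disability payment? no; the claimant is available for work? no; not a Senior Recipient (section 10)? yes — 1 of 3 hold (need ≥2) → not satisfied.
Under section 8: the claimant is a full-time student? no; and the claimant's partner is in remunerative employment? yes; and the claimant is in receipt of a qualifying disability payment? yes. So the claimant is not a Class-M Household.
Under section 7: the claimant has a dependent child? no; or the claimant has submitted a valid means declaration? yes. So the claimant is an Approved Case.
Under section 11: not a Class-M Household (section 8)? yes; or not an Approved Case (section 7)? no; or the claimant has caring responsibilities for an adult? yes. So the claimant is a Qualifying Person.
Under section 2: not a Supervised Claimant (section 1)? no; or not a Designated Recipient (section 3)? yes; or not a Qualifying Person (section 11)? no. So the claimant is a Licensed Household.

Yes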